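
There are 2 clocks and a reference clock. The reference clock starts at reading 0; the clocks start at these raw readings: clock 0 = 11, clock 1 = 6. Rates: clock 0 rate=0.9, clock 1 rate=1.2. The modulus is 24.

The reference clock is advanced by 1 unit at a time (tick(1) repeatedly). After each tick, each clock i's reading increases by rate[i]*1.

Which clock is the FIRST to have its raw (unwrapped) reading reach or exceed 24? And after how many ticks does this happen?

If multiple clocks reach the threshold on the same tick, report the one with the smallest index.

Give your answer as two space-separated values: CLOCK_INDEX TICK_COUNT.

clock 0: start=11, rate=0.9, needs 24-11 = 13; ticks = ceil(13/0.9) = ceil(14.4444) = 15; reading at tick 15 = 11 + 0.9*15 = 24.5000
clock 1: start=6, rate=1.2, needs 24-6 = 18; ticks = ceil(18/1.2) = ceil(15.0000) = 15; reading at tick 15 = 6 + 1.2*15 = 24.0000
Minimum tick count = 15; winners = [0, 1]; smallest index = 0

Answer: 0 15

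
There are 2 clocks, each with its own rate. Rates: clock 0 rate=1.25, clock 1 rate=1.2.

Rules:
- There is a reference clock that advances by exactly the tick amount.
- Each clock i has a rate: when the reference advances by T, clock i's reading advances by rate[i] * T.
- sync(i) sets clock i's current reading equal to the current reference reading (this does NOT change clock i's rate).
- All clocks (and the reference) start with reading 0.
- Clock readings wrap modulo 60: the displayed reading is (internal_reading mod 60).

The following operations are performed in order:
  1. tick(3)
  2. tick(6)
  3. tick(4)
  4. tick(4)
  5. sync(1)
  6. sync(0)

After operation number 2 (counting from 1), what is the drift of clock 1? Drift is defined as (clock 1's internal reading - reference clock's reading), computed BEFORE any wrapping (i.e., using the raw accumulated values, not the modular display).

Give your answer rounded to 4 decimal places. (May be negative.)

After op 1 tick(3): ref=3.0000 raw=[3.7500 3.6000]
After op 2 tick(6): ref=9.0000 raw=[11.2500 10.8000]
Drift of clock 1 after op 2: 10.8000 - 9.0000 = 1.8000

Answer: 1.8000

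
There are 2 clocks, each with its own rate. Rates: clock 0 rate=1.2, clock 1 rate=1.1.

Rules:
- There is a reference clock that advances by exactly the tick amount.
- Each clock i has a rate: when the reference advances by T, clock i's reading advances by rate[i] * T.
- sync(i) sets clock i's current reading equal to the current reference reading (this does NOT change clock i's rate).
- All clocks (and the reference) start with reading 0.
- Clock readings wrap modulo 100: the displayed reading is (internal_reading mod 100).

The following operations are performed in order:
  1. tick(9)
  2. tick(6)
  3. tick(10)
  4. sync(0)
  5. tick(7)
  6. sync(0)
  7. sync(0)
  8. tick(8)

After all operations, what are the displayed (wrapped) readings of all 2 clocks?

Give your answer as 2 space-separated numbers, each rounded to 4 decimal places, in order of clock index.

After op 1 tick(9): ref=9.0000 raw=[10.8000 9.9000]
After op 2 tick(6): ref=15.0000 raw=[18.0000 16.5000]
After op 3 tick(10): ref=25.0000 raw=[30.0000 27.5000]
After op 4 sync(0): ref=25.0000 raw=[25.0000 27.5000]
After op 5 tick(7): ref=32.0000 raw=[33.4000 35.2000]
After op 6 sync(0): ref=32.0000 raw=[32.0000 35.2000]
After op 7 sync(0): ref=32.0000 raw=[32.0000 35.2000]
After op 8 tick(8): ref=40.0000 raw=[41.6000 44.0000]
Wrap final raw readings (mod 100): 41.6000 mod 100 = 41.6000; 44.0000 mod 100 = 44.0000

Answer: 41.6000 44.0000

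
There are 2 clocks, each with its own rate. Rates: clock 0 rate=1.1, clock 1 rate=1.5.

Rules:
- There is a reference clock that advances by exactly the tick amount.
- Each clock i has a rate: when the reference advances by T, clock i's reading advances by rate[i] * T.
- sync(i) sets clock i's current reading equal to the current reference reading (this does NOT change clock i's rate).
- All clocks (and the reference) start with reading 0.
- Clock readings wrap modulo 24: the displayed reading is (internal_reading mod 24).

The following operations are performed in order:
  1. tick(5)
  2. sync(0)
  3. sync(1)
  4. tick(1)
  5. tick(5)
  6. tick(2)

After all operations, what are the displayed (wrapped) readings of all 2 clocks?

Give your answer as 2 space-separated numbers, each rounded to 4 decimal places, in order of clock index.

After op 1 tick(5): ref=5.0000 raw=[5.5000 7.5000]
After op 2 sync(0): ref=5.0000 raw=[5.0000 7.5000]
After op 3 sync(1): ref=5.0000 raw=[5.0000 5.0000]
After op 4 tick(1): ref=6.0000 raw=[6.1000 6.5000]
After op 5 tick(5): ref=11.0000 raw=[11.6000 14.0000]
After op 6 tick(2): ref=13.0000 raw=[13.8000 17.0000]
Wrap final raw readings (mod 24): 13.8000 mod 24 = 13.8000; 17.0000 mod 24 = 17.0000

Answer: 13.8000 17.0000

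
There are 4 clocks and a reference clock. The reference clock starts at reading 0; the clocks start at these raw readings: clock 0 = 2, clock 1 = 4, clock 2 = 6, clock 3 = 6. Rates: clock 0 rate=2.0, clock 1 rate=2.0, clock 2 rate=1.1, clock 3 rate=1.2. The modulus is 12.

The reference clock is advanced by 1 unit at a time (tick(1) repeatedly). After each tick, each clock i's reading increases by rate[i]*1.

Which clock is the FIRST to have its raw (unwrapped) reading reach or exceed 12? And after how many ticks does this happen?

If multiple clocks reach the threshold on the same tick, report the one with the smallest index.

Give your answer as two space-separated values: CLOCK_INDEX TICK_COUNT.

clock 0: start=2, rate=2.0, needs 12-2 = 10; ticks = ceil(10/2.0) = ceil(5.0000) = 5; reading at tick 5 = 2 + 2.0*5 = 12.0000
clock 1: start=4, rate=2.0, needs 12-4 = 8; ticks = ceil(8/2.0) = ceil(4.0000) = 4; reading at tick 4 = 4 + 2.0*4 = 12.0000
clock 2: start=6, rate=1.1, needs 12-6 = 6; ticks = ceil(6/1.1) = ceil(5.4545) = 6; reading at tick 6 = 6 + 1.1*6 = 12.6000
clock 3: start=6, rate=1.2, needs 12-6 = 6; ticks = ceil(6/1.2) = ceil(5.0000) = 5; reading at tick 5 = 6 + 1.2*5 = 12.0000
Minimum tick count = 4; winners = [1]; smallest index = 1

Answer: 1 4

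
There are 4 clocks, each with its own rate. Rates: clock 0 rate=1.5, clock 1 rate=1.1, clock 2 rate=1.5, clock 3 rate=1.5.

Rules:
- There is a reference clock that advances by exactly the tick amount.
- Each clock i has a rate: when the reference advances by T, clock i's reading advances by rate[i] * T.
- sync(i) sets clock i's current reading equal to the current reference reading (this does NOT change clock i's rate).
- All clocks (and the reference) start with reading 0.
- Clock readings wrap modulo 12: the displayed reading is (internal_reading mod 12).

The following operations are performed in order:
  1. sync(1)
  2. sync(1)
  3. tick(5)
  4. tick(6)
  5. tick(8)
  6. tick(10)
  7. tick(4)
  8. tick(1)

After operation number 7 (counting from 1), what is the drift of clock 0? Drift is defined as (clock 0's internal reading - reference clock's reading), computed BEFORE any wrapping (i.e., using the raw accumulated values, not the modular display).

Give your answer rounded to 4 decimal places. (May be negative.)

Answer: 16.5000

Derivation:
After op 1 sync(1): ref=0.0000 raw=[0.0000 0.0000 0.0000 0.0000]
After op 2 sync(1): ref=0.0000 raw=[0.0000 0.0000 0.0000 0.0000]
After op 3 tick(5): ref=5.0000 raw=[7.5000 5.5000 7.5000 7.5000]
After op 4 tick(6): ref=11.0000 raw=[16.5000 12.1000 16.5000 16.5000]
After op 5 tick(8): ref=19.0000 raw=[28.5000 20.9000 28.5000 28.5000]
After op 6 tick(10): ref=29.0000 raw=[43.5000 31.9000 43.5000 43.5000]
After op 7 tick(4): ref=33.0000 raw=[49.5000 36.3000 49.5000 49.5000]
Drift of clock 0 after op 7: 49.5000 - 33.0000 = 16.5000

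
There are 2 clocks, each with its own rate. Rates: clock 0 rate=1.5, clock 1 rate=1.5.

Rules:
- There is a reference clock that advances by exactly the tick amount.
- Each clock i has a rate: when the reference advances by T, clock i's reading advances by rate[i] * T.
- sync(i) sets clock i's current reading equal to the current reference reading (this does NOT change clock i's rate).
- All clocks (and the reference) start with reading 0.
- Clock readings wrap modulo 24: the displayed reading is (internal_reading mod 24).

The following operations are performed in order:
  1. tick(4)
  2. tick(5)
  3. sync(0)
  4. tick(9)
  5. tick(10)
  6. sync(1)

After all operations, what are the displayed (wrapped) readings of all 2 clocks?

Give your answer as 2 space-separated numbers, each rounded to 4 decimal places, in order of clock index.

After op 1 tick(4): ref=4.0000 raw=[6.0000 6.0000]
After op 2 tick(5): ref=9.0000 raw=[13.5000 13.5000]
After op 3 sync(0): ref=9.0000 raw=[9.0000 13.5000]
After op 4 tick(9): ref=18.0000 raw=[22.5000 27.0000]
After op 5 tick(10): ref=28.0000 raw=[37.5000 42.0000]
After op 6 sync(1): ref=28.0000 raw=[37.5000 28.0000]
Wrap final raw readings (mod 24): 37.5000 mod 24 = 13.5000; 28.0000 mod 24 = 4.0000

Answer: 13.5000 4.0000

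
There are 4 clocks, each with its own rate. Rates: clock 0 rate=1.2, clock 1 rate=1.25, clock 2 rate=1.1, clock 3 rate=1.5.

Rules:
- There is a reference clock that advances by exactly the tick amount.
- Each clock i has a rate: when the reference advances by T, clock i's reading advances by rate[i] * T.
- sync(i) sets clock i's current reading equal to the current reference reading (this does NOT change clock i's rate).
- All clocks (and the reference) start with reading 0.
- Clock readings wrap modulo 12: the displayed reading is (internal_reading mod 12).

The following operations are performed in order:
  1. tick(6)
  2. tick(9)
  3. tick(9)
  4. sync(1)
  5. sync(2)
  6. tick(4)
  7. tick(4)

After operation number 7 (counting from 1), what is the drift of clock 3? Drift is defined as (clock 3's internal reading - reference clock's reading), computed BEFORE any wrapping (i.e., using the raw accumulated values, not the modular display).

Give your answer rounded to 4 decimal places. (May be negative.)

Answer: 16.0000

Derivation:
After op 1 tick(6): ref=6.0000 raw=[7.2000 7.5000 6.6000 9.0000]
After op 2 tick(9): ref=15.0000 raw=[18.0000 18.7500 16.5000 22.5000]
After op 3 tick(9): ref=24.0000 raw=[28.8000 30.0000 26.4000 36.0000]
After op 4 sync(1): ref=24.0000 raw=[28.8000 24.0000 26.4000 36.0000]
After op 5 sync(2): ref=24.0000 raw=[28.8000 24.0000 24.0000 36.0000]
After op 6 tick(4): ref=28.0000 raw=[33.6000 29.0000 28.4000 42.0000]
After op 7 tick(4): ref=32.0000 raw=[38.4000 34.0000 32.8000 48.0000]
Drift of clock 3 after op 7: 48.0000 - 32.0000 = 16.0000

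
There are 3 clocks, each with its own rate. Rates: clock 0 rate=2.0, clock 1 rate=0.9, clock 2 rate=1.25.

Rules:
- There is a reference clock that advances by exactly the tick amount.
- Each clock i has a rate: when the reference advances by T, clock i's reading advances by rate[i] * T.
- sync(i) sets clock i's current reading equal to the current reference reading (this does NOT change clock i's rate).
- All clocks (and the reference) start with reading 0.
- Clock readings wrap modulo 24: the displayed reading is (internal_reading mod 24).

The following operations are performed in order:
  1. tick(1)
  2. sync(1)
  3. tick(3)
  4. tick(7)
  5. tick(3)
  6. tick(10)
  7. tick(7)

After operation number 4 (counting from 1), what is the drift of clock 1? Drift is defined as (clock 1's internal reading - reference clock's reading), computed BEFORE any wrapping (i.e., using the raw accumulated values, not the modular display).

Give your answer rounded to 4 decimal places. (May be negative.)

Answer: -1.0000

Derivation:
After op 1 tick(1): ref=1.0000 raw=[2.0000 0.9000 1.2500]
After op 2 sync(1): ref=1.0000 raw=[2.0000 1.0000 1.2500]
After op 3 tick(3): ref=4.0000 raw=[8.0000 3.7000 5.0000]
After op 4 tick(7): ref=11.0000 raw=[22.0000 10.0000 13.7500]
Drift of clock 1 after op 4: 10.0000 - 11.0000 = -1.0000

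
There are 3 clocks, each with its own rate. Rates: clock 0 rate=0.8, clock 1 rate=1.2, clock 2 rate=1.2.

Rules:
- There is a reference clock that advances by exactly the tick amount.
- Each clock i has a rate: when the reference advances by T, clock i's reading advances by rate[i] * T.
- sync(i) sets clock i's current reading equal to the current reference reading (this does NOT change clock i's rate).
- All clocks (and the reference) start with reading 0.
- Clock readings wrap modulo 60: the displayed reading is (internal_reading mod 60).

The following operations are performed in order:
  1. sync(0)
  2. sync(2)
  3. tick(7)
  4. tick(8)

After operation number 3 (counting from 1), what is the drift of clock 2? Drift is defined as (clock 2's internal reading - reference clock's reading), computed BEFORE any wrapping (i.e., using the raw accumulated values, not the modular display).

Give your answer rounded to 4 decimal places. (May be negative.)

After op 1 sync(0): ref=0.0000 raw=[0.0000 0.0000 0.0000]
After op 2 sync(2): ref=0.0000 raw=[0.0000 0.0000 0.0000]
After op 3 tick(7): ref=7.0000 raw=[5.6000 8.4000 8.4000]
Drift of clock 2 after op 3: 8.4000 - 7.0000 = 1.4000

Answer: 1.4000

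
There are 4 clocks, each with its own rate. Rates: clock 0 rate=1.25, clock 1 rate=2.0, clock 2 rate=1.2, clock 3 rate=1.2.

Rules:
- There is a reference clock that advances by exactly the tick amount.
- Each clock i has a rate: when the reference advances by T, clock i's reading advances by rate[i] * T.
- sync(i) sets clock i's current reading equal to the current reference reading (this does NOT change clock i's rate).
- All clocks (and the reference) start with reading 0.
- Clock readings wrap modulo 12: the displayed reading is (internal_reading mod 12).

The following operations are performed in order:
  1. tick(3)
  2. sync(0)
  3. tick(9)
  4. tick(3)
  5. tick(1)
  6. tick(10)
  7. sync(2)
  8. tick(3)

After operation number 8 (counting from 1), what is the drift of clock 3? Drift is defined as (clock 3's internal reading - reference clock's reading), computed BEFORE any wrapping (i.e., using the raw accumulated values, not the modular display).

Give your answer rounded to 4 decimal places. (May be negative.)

After op 1 tick(3): ref=3.0000 raw=[3.7500 6.0000 3.6000 3.6000]
After op 2 sync(0): ref=3.0000 raw=[3.0000 6.0000 3.6000 3.6000]
After op 3 tick(9): ref=12.0000 raw=[14.2500 24.0000 14.4000 14.4000]
After op 4 tick(3): ref=15.0000 raw=[18.0000 30.0000 18.0000 18.0000]
After op 5 tick(1): ref=16.0000 raw=[19.2500 32.0000 19.2000 19.2000]
After op 6 tick(10): ref=26.0000 raw=[31.7500 52.0000 31.2000 31.2000]
After op 7 sync(2): ref=26.0000 raw=[31.7500 52.0000 26.0000 31.2000]
After op 8 tick(3): ref=29.0000 raw=[35.5000 58.0000 29.6000 34.8000]
Drift of clock 3 after op 8: 34.8000 - 29.0000 = 5.8000

Answer: 5.8000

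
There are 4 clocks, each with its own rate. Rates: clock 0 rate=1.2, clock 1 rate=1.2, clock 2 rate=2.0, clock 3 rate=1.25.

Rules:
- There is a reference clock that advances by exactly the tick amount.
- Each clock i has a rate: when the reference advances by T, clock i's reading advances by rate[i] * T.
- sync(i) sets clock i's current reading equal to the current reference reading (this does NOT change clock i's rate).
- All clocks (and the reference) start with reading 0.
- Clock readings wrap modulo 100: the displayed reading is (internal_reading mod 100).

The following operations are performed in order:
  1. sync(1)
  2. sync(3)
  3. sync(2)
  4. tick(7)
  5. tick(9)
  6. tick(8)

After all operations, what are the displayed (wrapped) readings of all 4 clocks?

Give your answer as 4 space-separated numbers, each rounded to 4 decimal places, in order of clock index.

Answer: 28.8000 28.8000 48.0000 30.0000

Derivation:
After op 1 sync(1): ref=0.0000 raw=[0.0000 0.0000 0.0000 0.0000]
After op 2 sync(3): ref=0.0000 raw=[0.0000 0.0000 0.0000 0.0000]
After op 3 sync(2): ref=0.0000 raw=[0.0000 0.0000 0.0000 0.0000]
After op 4 tick(7): ref=7.0000 raw=[8.4000 8.4000 14.0000 8.7500]
After op 5 tick(9): ref=16.0000 raw=[19.2000 19.2000 32.0000 20.0000]
After op 6 tick(8): ref=24.0000 raw=[28.8000 28.8000 48.0000 30.0000]
Wrap final raw readings (mod 100): 28.8000 mod 100 = 28.8000; 28.8000 mod 100 = 28.8000; 48.0000 mod 100 = 48.0000; 30.0000 mod 100 = 30.0000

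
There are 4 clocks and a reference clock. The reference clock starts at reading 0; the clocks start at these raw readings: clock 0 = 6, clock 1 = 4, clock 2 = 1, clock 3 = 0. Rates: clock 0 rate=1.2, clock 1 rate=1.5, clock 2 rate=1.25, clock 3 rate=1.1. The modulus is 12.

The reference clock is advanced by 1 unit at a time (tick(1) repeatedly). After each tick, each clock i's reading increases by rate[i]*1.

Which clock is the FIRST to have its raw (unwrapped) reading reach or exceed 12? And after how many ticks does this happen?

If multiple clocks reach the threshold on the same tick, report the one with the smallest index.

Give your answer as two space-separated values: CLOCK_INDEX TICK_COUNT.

clock 0: start=6, rate=1.2, needs 12-6 = 6; ticks = ceil(6/1.2) = ceil(5.0000) = 5; reading at tick 5 = 6 + 1.2*5 = 12.0000
clock 1: start=4, rate=1.5, needs 12-4 = 8; ticks = ceil(8/1.5) = ceil(5.3333) = 6; reading at tick 6 = 4 + 1.5*6 = 13.0000
clock 2: start=1, rate=1.25, needs 12-1 = 11; ticks = ceil(11/1.25) = ceil(8.8000) = 9; reading at tick 9 = 1 + 1.25*9 = 12.2500
clock 3: start=0, rate=1.1, needs 12-0 = 12; ticks = ceil(12/1.1) = ceil(10.9091) = 11; reading at tick 11 = 0 + 1.1*11 = 12.1000
Minimum tick count = 5; winners = [0]; smallest index = 0

Answer: 0 5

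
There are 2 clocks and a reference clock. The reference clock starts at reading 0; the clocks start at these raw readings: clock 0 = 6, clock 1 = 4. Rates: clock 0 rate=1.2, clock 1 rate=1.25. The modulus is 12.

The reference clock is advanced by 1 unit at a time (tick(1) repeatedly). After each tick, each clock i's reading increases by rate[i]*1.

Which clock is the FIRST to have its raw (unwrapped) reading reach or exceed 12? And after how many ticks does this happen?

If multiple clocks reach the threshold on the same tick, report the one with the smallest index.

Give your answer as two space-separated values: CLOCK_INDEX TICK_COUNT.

clock 0: start=6, rate=1.2, needs 12-6 = 6; ticks = ceil(6/1.2) = ceil(5.0000) = 5; reading at tick 5 = 6 + 1.2*5 = 12.0000
clock 1: start=4, rate=1.25, needs 12-4 = 8; ticks = ceil(8/1.25) = ceil(6.4000) = 7; reading at tick 7 = 4 + 1.25*7 = 12.7500
Minimum tick count = 5; winners = [0]; smallest index = 0

Answer: 0 5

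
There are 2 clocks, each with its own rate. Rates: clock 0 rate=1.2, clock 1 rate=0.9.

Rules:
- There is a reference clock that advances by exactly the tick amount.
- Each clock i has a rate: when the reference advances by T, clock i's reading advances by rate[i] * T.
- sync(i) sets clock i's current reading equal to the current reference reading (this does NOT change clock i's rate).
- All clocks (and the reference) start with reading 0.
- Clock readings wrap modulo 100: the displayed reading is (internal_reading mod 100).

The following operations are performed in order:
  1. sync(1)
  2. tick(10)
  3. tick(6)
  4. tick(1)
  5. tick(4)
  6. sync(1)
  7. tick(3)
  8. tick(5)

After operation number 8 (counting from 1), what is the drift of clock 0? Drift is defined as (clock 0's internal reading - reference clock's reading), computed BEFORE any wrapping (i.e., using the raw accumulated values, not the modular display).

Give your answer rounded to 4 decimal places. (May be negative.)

After op 1 sync(1): ref=0.0000 raw=[0.0000 0.0000]
After op 2 tick(10): ref=10.0000 raw=[12.0000 9.0000]
After op 3 tick(6): ref=16.0000 raw=[19.2000 14.4000]
After op 4 tick(1): ref=17.0000 raw=[20.4000 15.3000]
After op 5 tick(4): ref=21.0000 raw=[25.2000 18.9000]
After op 6 sync(1): ref=21.0000 raw=[25.2000 21.0000]
After op 7 tick(3): ref=24.0000 raw=[28.8000 23.7000]
After op 8 tick(5): ref=29.0000 raw=[34.8000 28.2000]
Drift of clock 0 after op 8: 34.8000 - 29.0000 = 5.8000

Answer: 5.8000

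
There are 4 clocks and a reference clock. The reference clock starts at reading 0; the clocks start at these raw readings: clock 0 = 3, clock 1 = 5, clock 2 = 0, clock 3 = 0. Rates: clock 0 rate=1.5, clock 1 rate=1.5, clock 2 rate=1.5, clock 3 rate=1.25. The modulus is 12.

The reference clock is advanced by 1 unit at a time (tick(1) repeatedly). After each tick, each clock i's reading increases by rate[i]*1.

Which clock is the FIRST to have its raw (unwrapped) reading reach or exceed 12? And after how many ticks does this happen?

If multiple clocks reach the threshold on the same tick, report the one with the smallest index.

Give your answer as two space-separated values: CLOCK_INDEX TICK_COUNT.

Answer: 1 5

Derivation:
clock 0: start=3, rate=1.5, needs 12-3 = 9; ticks = ceil(9/1.5) = ceil(6.0000) = 6; reading at tick 6 = 3 + 1.5*6 = 12.0000
clock 1: start=5, rate=1.5, needs 12-5 = 7; ticks = ceil(7/1.5) = ceil(4.6667) = 5; reading at tick 5 = 5 + 1.5*5 = 12.5000
clock 2: start=0, rate=1.5, needs 12-0 = 12; ticks = ceil(12/1.5) = ceil(8.0000) = 8; reading at tick 8 = 0 + 1.5*8 = 12.0000
clock 3: start=0, rate=1.25, needs 12-0 = 12; ticks = ceil(12/1.25) = ceil(9.6000) = 10; reading at tick 10 = 0 + 1.25*10 = 12.5000
Minimum tick count = 5; winners = [1]; smallest index = 1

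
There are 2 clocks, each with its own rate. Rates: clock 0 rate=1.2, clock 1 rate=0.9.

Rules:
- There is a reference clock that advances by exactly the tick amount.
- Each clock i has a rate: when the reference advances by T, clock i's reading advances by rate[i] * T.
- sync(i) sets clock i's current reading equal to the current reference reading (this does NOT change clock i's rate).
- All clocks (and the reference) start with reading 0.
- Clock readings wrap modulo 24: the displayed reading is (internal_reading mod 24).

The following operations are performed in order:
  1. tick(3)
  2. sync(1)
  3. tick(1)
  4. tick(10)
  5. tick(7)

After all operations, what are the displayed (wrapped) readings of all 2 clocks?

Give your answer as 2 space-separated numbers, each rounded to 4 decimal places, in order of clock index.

After op 1 tick(3): ref=3.0000 raw=[3.6000 2.7000]
After op 2 sync(1): ref=3.0000 raw=[3.6000 3.0000]
After op 3 tick(1): ref=4.0000 raw=[4.8000 3.9000]
After op 4 tick(10): ref=14.0000 raw=[16.8000 12.9000]
After op 5 tick(7): ref=21.0000 raw=[25.2000 19.2000]
Wrap final raw readings (mod 24): 25.2000 mod 24 = 1.2000; 19.2000 mod 24 = 19.2000

Answer: 1.2000 19.2000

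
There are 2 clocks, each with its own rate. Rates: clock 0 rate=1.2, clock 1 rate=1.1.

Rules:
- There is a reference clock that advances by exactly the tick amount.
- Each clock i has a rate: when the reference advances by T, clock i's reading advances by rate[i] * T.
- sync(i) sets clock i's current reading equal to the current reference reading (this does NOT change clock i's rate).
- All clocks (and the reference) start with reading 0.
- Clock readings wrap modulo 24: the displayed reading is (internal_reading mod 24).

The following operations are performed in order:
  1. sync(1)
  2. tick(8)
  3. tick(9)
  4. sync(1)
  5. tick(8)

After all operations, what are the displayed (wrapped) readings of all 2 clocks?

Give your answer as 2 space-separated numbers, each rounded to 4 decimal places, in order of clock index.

Answer: 6.0000 1.8000

Derivation:
After op 1 sync(1): ref=0.0000 raw=[0.0000 0.0000]
After op 2 tick(8): ref=8.0000 raw=[9.6000 8.8000]
After op 3 tick(9): ref=17.0000 raw=[20.4000 18.7000]
After op 4 sync(1): ref=17.0000 raw=[20.4000 17.0000]
After op 5 tick(8): ref=25.0000 raw=[30.0000 25.8000]
Wrap final raw readings (mod 24): 30.0000 mod 24 = 6.0000; 25.8000 mod 24 = 1.8000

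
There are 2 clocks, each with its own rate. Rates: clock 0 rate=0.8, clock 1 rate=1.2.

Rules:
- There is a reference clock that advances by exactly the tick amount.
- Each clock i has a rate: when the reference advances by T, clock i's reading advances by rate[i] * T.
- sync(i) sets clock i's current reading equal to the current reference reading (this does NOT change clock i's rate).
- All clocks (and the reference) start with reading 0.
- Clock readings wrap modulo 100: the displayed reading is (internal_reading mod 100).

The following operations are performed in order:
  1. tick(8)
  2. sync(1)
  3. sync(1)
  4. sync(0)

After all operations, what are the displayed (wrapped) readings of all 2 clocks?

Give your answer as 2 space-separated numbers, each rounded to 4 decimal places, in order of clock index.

Answer: 8.0000 8.0000

Derivation:
After op 1 tick(8): ref=8.0000 raw=[6.4000 9.6000]
After op 2 sync(1): ref=8.0000 raw=[6.4000 8.0000]
After op 3 sync(1): ref=8.0000 raw=[6.4000 8.0000]
After op 4 sync(0): ref=8.0000 raw=[8.0000 8.0000]
Wrap final raw readings (mod 100): 8.0000 mod 100 = 8.0000; 8.0000 mod 100 = 8.0000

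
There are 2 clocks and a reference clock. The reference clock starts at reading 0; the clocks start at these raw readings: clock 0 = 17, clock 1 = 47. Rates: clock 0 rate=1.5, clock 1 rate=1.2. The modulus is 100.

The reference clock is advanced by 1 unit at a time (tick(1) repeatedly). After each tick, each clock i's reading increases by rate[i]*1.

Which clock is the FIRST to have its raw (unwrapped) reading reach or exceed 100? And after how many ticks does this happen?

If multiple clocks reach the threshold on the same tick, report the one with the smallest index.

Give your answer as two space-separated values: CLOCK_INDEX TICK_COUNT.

Answer: 1 45

Derivation:
clock 0: start=17, rate=1.5, needs 100-17 = 83; ticks = ceil(83/1.5) = ceil(55.3333) = 56; reading at tick 56 = 17 + 1.5*56 = 101.0000
clock 1: start=47, rate=1.2, needs 100-47 = 53; ticks = ceil(53/1.2) = ceil(44.1667) = 45; reading at tick 45 = 47 + 1.2*45 = 101.0000
Minimum tick count = 45; winners = [1]; smallest index = 1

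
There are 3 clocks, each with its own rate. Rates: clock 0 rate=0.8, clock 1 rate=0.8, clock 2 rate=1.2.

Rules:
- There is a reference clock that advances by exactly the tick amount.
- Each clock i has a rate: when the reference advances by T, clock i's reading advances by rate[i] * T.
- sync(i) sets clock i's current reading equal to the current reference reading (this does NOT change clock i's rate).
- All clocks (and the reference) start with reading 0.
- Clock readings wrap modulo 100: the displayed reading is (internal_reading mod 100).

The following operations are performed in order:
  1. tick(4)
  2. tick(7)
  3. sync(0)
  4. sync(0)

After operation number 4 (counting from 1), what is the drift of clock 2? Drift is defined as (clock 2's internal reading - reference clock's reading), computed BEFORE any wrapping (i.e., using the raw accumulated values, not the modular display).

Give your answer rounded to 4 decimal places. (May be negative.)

After op 1 tick(4): ref=4.0000 raw=[3.2000 3.2000 4.8000]
After op 2 tick(7): ref=11.0000 raw=[8.8000 8.8000 13.2000]
After op 3 sync(0): ref=11.0000 raw=[11.0000 8.8000 13.2000]
After op 4 sync(0): ref=11.0000 raw=[11.0000 8.8000 13.2000]
Drift of clock 2 after op 4: 13.2000 - 11.0000 = 2.2000

Answer: 2.2000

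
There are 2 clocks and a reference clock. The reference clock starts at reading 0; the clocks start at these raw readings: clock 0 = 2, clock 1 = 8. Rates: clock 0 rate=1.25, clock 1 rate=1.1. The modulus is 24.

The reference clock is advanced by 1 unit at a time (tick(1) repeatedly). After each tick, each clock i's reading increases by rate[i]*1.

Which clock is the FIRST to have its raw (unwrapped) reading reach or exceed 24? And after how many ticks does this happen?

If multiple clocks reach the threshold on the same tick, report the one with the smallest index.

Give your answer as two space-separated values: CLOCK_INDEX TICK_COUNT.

clock 0: start=2, rate=1.25, needs 24-2 = 22; ticks = ceil(22/1.25) = ceil(17.6000) = 18; reading at tick 18 = 2 + 1.25*18 = 24.5000
clock 1: start=8, rate=1.1, needs 24-8 = 16; ticks = ceil(16/1.1) = ceil(14.5455) = 15; reading at tick 15 = 8 + 1.1*15 = 24.5000
Minimum tick count = 15; winners = [1]; smallest index = 1

Answer: 1 15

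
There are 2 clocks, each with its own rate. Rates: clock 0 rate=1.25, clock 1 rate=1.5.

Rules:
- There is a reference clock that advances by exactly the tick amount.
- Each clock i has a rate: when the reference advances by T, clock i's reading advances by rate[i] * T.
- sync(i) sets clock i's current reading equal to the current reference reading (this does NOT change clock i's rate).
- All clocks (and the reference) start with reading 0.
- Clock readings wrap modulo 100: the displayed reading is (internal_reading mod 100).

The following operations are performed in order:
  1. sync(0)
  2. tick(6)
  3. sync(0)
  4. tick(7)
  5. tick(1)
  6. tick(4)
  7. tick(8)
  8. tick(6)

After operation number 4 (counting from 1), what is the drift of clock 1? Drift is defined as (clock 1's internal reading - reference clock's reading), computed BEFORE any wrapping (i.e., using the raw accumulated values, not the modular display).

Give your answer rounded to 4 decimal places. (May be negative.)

After op 1 sync(0): ref=0.0000 raw=[0.0000 0.0000]
After op 2 tick(6): ref=6.0000 raw=[7.5000 9.0000]
After op 3 sync(0): ref=6.0000 raw=[6.0000 9.0000]
After op 4 tick(7): ref=13.0000 raw=[14.7500 19.5000]
Drift of clock 1 after op 4: 19.5000 - 13.0000 = 6.5000

Answer: 6.5000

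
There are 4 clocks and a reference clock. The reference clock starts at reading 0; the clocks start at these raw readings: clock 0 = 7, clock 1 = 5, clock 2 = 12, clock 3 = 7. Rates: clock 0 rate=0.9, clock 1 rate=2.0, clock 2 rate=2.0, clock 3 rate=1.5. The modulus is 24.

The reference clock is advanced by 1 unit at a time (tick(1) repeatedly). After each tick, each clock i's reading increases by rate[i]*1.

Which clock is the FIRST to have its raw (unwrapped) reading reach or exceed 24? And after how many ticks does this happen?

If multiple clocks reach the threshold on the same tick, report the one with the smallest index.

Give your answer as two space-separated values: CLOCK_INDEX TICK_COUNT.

Answer: 2 6

Derivation:
clock 0: start=7, rate=0.9, needs 24-7 = 17; ticks = ceil(17/0.9) = ceil(18.8889) = 19; reading at tick 19 = 7 + 0.9*19 = 24.1000
clock 1: start=5, rate=2.0, needs 24-5 = 19; ticks = ceil(19/2.0) = ceil(9.5000) = 10; reading at tick 10 = 5 + 2.0*10 = 25.0000
clock 2: start=12, rate=2.0, needs 24-12 = 12; ticks = ceil(12/2.0) = ceil(6.0000) = 6; reading at tick 6 = 12 + 2.0*6 = 24.0000
clock 3: start=7, rate=1.5, needs 24-7 = 17; ticks = ceil(17/1.5) = ceil(11.3333) = 12; reading at tick 12 = 7 + 1.5*12 = 25.0000
Minimum tick count = 6; winners = [2]; smallest index = 2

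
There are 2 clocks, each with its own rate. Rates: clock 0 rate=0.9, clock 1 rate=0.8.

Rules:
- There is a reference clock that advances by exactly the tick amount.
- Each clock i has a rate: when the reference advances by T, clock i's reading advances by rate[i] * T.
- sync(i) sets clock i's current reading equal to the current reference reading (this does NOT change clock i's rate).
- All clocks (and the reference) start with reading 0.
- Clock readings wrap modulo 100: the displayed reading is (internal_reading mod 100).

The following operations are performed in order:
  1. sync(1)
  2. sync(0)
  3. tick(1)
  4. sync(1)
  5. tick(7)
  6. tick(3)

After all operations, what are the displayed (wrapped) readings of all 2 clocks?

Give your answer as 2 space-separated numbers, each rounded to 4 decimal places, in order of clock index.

After op 1 sync(1): ref=0.0000 raw=[0.0000 0.0000]
After op 2 sync(0): ref=0.0000 raw=[0.0000 0.0000]
After op 3 tick(1): ref=1.0000 raw=[0.9000 0.8000]
After op 4 sync(1): ref=1.0000 raw=[0.9000 1.0000]
After op 5 tick(7): ref=8.0000 raw=[7.2000 6.6000]
After op 6 tick(3): ref=11.0000 raw=[9.9000 9.0000]
Wrap final raw readings (mod 100): 9.9000 mod 100 = 9.9000; 9.0000 mod 100 = 9.0000

Answer: 9.9000 9.0000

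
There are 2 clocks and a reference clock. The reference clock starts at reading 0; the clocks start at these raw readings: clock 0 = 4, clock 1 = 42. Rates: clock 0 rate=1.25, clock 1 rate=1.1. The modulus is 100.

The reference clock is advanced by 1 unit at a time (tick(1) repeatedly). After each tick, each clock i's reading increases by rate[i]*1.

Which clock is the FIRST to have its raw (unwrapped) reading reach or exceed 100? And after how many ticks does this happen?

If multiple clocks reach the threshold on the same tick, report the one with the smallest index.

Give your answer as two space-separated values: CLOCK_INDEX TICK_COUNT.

Answer: 1 53

Derivation:
clock 0: start=4, rate=1.25, needs 100-4 = 96; ticks = ceil(96/1.25) = ceil(76.8000) = 77; reading at tick 77 = 4 + 1.25*77 = 100.2500
clock 1: start=42, rate=1.1, needs 100-42 = 58; ticks = ceil(58/1.1) = ceil(52.7273) = 53; reading at tick 53 = 42 + 1.1*53 = 100.3000
Minimum tick count = 53; winners = [1]; smallest index = 1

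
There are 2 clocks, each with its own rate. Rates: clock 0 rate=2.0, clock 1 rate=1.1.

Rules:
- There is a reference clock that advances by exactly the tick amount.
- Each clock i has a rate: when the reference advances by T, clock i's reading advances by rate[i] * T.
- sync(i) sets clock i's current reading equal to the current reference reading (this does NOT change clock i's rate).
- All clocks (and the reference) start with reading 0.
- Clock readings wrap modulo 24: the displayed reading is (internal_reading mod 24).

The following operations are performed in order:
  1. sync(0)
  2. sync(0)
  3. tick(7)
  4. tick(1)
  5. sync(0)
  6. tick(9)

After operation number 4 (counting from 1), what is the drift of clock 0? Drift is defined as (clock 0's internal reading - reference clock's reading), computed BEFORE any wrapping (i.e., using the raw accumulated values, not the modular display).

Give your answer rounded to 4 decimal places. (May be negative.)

Answer: 8.0000

Derivation:
After op 1 sync(0): ref=0.0000 raw=[0.0000 0.0000]
After op 2 sync(0): ref=0.0000 raw=[0.0000 0.0000]
After op 3 tick(7): ref=7.0000 raw=[14.0000 7.7000]
After op 4 tick(1): ref=8.0000 raw=[16.0000 8.8000]
Drift of clock 0 after op 4: 16.0000 - 8.0000 = 8.0000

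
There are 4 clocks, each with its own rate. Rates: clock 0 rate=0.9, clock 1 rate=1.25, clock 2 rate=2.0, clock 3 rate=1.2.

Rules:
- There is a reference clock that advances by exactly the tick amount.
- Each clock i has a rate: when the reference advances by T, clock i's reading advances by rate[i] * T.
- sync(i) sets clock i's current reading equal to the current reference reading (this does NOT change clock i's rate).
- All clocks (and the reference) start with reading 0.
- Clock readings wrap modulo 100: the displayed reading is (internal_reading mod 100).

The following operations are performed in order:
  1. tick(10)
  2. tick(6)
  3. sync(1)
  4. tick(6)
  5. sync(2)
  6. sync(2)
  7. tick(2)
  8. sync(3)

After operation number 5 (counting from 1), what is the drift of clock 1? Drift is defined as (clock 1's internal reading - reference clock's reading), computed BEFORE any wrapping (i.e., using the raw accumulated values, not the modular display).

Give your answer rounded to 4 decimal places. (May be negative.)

After op 1 tick(10): ref=10.0000 raw=[9.0000 12.5000 20.0000 12.0000]
After op 2 tick(6): ref=16.0000 raw=[14.4000 20.0000 32.0000 19.2000]
After op 3 sync(1): ref=16.0000 raw=[14.4000 16.0000 32.0000 19.2000]
After op 4 tick(6): ref=22.0000 raw=[19.8000 23.5000 44.0000 26.4000]
After op 5 sync(2): ref=22.0000 raw=[19.8000 23.5000 22.0000 26.4000]
Drift of clock 1 after op 5: 23.5000 - 22.0000 = 1.5000

Answer: 1.5000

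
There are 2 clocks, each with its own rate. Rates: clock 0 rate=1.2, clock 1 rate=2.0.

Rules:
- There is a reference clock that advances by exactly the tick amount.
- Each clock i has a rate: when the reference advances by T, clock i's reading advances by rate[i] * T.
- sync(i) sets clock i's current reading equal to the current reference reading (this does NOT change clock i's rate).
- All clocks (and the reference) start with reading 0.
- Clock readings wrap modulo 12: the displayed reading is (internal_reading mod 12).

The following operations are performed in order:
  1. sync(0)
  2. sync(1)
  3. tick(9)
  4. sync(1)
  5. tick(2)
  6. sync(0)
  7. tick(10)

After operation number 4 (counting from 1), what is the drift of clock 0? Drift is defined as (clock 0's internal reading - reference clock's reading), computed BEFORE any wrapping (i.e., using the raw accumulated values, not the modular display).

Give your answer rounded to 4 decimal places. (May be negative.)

After op 1 sync(0): ref=0.0000 raw=[0.0000 0.0000]
After op 2 sync(1): ref=0.0000 raw=[0.0000 0.0000]
After op 3 tick(9): ref=9.0000 raw=[10.8000 18.0000]
After op 4 sync(1): ref=9.0000 raw=[10.8000 9.0000]
Drift of clock 0 after op 4: 10.8000 - 9.0000 = 1.8000

Answer: 1.8000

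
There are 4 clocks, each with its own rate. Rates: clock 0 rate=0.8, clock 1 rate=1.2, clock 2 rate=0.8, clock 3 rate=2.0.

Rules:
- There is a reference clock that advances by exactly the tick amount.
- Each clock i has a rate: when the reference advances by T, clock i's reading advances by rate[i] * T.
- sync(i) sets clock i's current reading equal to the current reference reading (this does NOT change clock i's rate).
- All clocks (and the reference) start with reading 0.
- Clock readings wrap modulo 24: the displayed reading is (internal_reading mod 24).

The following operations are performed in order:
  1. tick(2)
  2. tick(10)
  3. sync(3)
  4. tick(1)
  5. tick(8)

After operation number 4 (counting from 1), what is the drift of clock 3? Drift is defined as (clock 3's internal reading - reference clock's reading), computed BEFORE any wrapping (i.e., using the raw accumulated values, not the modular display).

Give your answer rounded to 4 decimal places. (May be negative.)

After op 1 tick(2): ref=2.0000 raw=[1.6000 2.4000 1.6000 4.0000]
After op 2 tick(10): ref=12.0000 raw=[9.6000 14.4000 9.6000 24.0000]
After op 3 sync(3): ref=12.0000 raw=[9.6000 14.4000 9.6000 12.0000]
After op 4 tick(1): ref=13.0000 raw=[10.4000 15.6000 10.4000 14.0000]
Drift of clock 3 after op 4: 14.0000 - 13.0000 = 1.0000

Answer: 1.0000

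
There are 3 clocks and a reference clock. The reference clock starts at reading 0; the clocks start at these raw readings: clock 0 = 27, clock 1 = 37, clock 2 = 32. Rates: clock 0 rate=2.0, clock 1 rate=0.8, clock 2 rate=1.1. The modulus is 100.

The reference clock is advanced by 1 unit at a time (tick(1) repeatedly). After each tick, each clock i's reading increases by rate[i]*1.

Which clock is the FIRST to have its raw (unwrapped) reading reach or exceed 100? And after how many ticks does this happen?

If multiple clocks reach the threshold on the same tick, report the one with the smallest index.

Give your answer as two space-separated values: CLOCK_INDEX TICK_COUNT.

Answer: 0 37

Derivation:
clock 0: start=27, rate=2.0, needs 100-27 = 73; ticks = ceil(73/2.0) = ceil(36.5000) = 37; reading at tick 37 = 27 + 2.0*37 = 101.0000
clock 1: start=37, rate=0.8, needs 100-37 = 63; ticks = ceil(63/0.8) = ceil(78.7500) = 79; reading at tick 79 = 37 + 0.8*79 = 100.2000
clock 2: start=32, rate=1.1, needs 100-32 = 68; ticks = ceil(68/1.1) = ceil(61.8182) = 62; reading at tick 62 = 32 + 1.1*62 = 100.2000
Minimum tick count = 37; winners = [0]; smallest index = 0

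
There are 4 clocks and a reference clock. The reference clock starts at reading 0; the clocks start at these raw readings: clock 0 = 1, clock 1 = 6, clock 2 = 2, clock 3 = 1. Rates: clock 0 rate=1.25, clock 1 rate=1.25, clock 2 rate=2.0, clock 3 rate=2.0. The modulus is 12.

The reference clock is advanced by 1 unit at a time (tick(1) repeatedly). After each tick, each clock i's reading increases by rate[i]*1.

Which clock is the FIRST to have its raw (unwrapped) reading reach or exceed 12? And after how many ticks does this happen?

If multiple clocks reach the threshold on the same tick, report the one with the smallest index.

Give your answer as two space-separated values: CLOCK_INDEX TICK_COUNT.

Answer: 1 5

Derivation:
clock 0: start=1, rate=1.25, needs 12-1 = 11; ticks = ceil(11/1.25) = ceil(8.8000) = 9; reading at tick 9 = 1 + 1.25*9 = 12.2500
clock 1: start=6, rate=1.25, needs 12-6 = 6; ticks = ceil(6/1.25) = ceil(4.8000) = 5; reading at tick 5 = 6 + 1.25*5 = 12.2500
clock 2: start=2, rate=2.0, needs 12-2 = 10; ticks = ceil(10/2.0) = ceil(5.0000) = 5; reading at tick 5 = 2 + 2.0*5 = 12.0000
clock 3: start=1, rate=2.0, needs 12-1 = 11; ticks = ceil(11/2.0) = ceil(5.5000) = 6; reading at tick 6 = 1 + 2.0*6 = 13.0000
Minimum tick count = 5; winners = [1, 2]; smallest index = 1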